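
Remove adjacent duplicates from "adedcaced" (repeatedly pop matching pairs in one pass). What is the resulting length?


Input: adedcaced
Stack-based adjacent duplicate removal:
  Read 'a': push. Stack: a
  Read 'd': push. Stack: ad
  Read 'e': push. Stack: ade
  Read 'd': push. Stack: aded
  Read 'c': push. Stack: adedc
  Read 'a': push. Stack: adedca
  Read 'c': push. Stack: adedcac
  Read 'e': push. Stack: adedcace
  Read 'd': push. Stack: adedcaced
Final stack: "adedcaced" (length 9)

9


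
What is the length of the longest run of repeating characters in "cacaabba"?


Input: "cacaabba"
Scanning for longest run:
  Position 1 ('a'): new char, reset run to 1
  Position 2 ('c'): new char, reset run to 1
  Position 3 ('a'): new char, reset run to 1
  Position 4 ('a'): continues run of 'a', length=2
  Position 5 ('b'): new char, reset run to 1
  Position 6 ('b'): continues run of 'b', length=2
  Position 7 ('a'): new char, reset run to 1
Longest run: 'a' with length 2

2


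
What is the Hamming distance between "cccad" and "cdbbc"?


Comparing "cccad" and "cdbbc" position by position:
  Position 0: 'c' vs 'c' => same
  Position 1: 'c' vs 'd' => differ
  Position 2: 'c' vs 'b' => differ
  Position 3: 'a' vs 'b' => differ
  Position 4: 'd' vs 'c' => differ
Total differences (Hamming distance): 4

4


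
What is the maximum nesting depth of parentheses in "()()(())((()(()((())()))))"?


Input: "()()(())((()(()((())()))))"
Tracking depth:
  Position 0 '(': depth becomes 1
  Position 1 ')': depth becomes 0
  Position 2 '(': depth becomes 1
  Position 3 ')': depth becomes 0
  Position 4 '(': depth becomes 1
  Position 5 '(': depth becomes 2
  Position 6 ')': depth becomes 1
  Position 7 ')': depth becomes 0
  Position 8 '(': depth becomes 1
  Position 9 '(': depth becomes 2
  Position 10 '(': depth becomes 3
  Position 11 ')': depth becomes 2
  Position 12 '(': depth becomes 3
  Position 13 '(': depth becomes 4
  Position 14 ')': depth becomes 3
  Position 15 '(': depth becomes 4
  Position 16 '(': depth becomes 5
  Position 17 '(': depth becomes 6
  Position 18 ')': depth becomes 5
  Position 19 ')': depth becomes 4
  Position 20 '(': depth becomes 5
  Position 21 ')': depth becomes 4
  Position 22 ')': depth becomes 3
  Position 23 ')': depth becomes 2
  Position 24 ')': depth becomes 1
  Position 25 ')': depth becomes 0
Maximum depth reached: 6

6


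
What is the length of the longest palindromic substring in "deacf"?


Input: "deacf"
Checking substrings for palindromes:
  No multi-char palindromic substrings found
Longest palindromic substring: "d" with length 1

1


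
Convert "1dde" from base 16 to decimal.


Input: "1dde" in base 16
Positional expansion:
  Digit '1' (value 1) x 16^3 = 4096
  Digit 'd' (value 13) x 16^2 = 3328
  Digit 'd' (value 13) x 16^1 = 208
  Digit 'e' (value 14) x 16^0 = 14
Sum = 7646

7646


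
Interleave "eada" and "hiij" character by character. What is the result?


Interleaving "eada" and "hiij":
  Position 0: 'e' from first, 'h' from second => "eh"
  Position 1: 'a' from first, 'i' from second => "ai"
  Position 2: 'd' from first, 'i' from second => "di"
  Position 3: 'a' from first, 'j' from second => "aj"
Result: ehaidiaj

ehaidiaj


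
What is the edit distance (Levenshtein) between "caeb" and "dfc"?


Computing edit distance: "caeb" -> "dfc"
DP table:
           d    f    c
      0    1    2    3
  c   1    1    2    2
  a   2    2    2    3
  e   3    3    3    3
  b   4    4    4    4
Edit distance = dp[4][3] = 4

4


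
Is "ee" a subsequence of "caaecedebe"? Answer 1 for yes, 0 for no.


Check if "ee" is a subsequence of "caaecedebe"
Greedy scan:
  Position 0 ('c'): no match needed
  Position 1 ('a'): no match needed
  Position 2 ('a'): no match needed
  Position 3 ('e'): matches sub[0] = 'e'
  Position 4 ('c'): no match needed
  Position 5 ('e'): matches sub[1] = 'e'
  Position 6 ('d'): no match needed
  Position 7 ('e'): no match needed
  Position 8 ('b'): no match needed
  Position 9 ('e'): no match needed
All 2 characters matched => is a subsequence

1


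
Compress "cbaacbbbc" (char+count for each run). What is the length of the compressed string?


Input: cbaacbbbc
Runs:
  'c' x 1 => "c1"
  'b' x 1 => "b1"
  'a' x 2 => "a2"
  'c' x 1 => "c1"
  'b' x 3 => "b3"
  'c' x 1 => "c1"
Compressed: "c1b1a2c1b3c1"
Compressed length: 12

12


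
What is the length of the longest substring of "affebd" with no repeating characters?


Input: "affebd"
Sliding window (track last position of each char):
  Position 0 ('a'): window [0,0] length 1 -- new best
  Position 1 ('f'): window [0,1] length 2 -- new best
  Position 2 ('f'): repeat (last at 1), move window start to 2
  Position 2 ('f'): window [2,2] length 1
  Position 3 ('e'): window [2,3] length 2
  Position 4 ('b'): window [2,4] length 3 -- new best
  Position 5 ('d'): window [2,5] length 4 -- new best
Longest substring with no repeats: "febd" with length 4

4


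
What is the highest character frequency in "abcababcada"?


Input: abcababcada
Character counts:
  'a': 5
  'b': 3
  'c': 2
  'd': 1
Maximum frequency: 5

5


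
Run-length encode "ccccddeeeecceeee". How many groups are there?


Input: ccccddeeeecceeee
Scanning for consecutive runs:
  Group 1: 'c' x 4 (positions 0-3)
  Group 2: 'd' x 2 (positions 4-5)
  Group 3: 'e' x 4 (positions 6-9)
  Group 4: 'c' x 2 (positions 10-11)
  Group 5: 'e' x 4 (positions 12-15)
Total groups: 5

5


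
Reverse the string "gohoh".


Input: gohoh
Reading characters right to left:
  Position 4: 'h'
  Position 3: 'o'
  Position 2: 'h'
  Position 1: 'o'
  Position 0: 'g'
Reversed: hohog

hohog


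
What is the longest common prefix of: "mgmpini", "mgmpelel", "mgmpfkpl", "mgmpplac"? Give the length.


Words: mgmpini, mgmpelel, mgmpfkpl, mgmpplac
  Position 0: all 'm' => match
  Position 1: all 'g' => match
  Position 2: all 'm' => match
  Position 3: all 'p' => match
  Position 4: ('i', 'e', 'f', 'p') => mismatch, stop
LCP = "mgmp" (length 4)

4


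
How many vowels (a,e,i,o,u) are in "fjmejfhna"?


Input: fjmejfhna
Checking each character:
  'f' at position 0: consonant
  'j' at position 1: consonant
  'm' at position 2: consonant
  'e' at position 3: vowel (running total: 1)
  'j' at position 4: consonant
  'f' at position 5: consonant
  'h' at position 6: consonant
  'n' at position 7: consonant
  'a' at position 8: vowel (running total: 2)
Total vowels: 2

2


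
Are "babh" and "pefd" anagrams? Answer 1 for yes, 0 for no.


Strings: "babh", "pefd"
Sorted first:  abbh
Sorted second: defp
Differ at position 0: 'a' vs 'd' => not anagrams

0


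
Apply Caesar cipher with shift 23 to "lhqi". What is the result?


Caesar cipher: shift "lhqi" by 23
  'l' (pos 11) + 23 = pos 8 = 'i'
  'h' (pos 7) + 23 = pos 4 = 'e'
  'q' (pos 16) + 23 = pos 13 = 'n'
  'i' (pos 8) + 23 = pos 5 = 'f'
Result: ienf

ienf


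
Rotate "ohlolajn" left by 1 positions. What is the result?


Input: "ohlolajn", rotate left by 1
First 1 characters: "o"
Remaining characters: "hlolajn"
Concatenate remaining + first: "hlolajn" + "o" = "hlolajno"

hlolajno


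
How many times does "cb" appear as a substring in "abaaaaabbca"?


Searching for "cb" in "abaaaaabbca"
Scanning each position:
  Position 0: "ab" => no
  Position 1: "ba" => no
  Position 2: "aa" => no
  Position 3: "aa" => no
  Position 4: "aa" => no
  Position 5: "aa" => no
  Position 6: "ab" => no
  Position 7: "bb" => no
  Position 8: "bc" => no
  Position 9: "ca" => no
Total occurrences: 0

0


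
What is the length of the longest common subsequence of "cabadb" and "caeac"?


LCS of "cabadb" and "caeac"
DP table:
           c    a    e    a    c
      0    0    0    0    0    0
  c   0    1    1    1    1    1
  a   0    1    2    2    2    2
  b   0    1    2    2    2    2
  a   0    1    2    2    3    3
  d   0    1    2    2    3    3
  b   0    1    2    2    3    3
LCS length = dp[6][5] = 3

3


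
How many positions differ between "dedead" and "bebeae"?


Comparing "dedead" and "bebeae" position by position:
  Position 0: 'd' vs 'b' => DIFFER
  Position 1: 'e' vs 'e' => same
  Position 2: 'd' vs 'b' => DIFFER
  Position 3: 'e' vs 'e' => same
  Position 4: 'a' vs 'a' => same
  Position 5: 'd' vs 'e' => DIFFER
Positions that differ: 3

3


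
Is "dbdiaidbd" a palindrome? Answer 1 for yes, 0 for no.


Input: dbdiaidbd
Reversed: dbdiaidbd
  Compare pos 0 ('d') with pos 8 ('d'): match
  Compare pos 1 ('b') with pos 7 ('b'): match
  Compare pos 2 ('d') with pos 6 ('d'): match
  Compare pos 3 ('i') with pos 5 ('i'): match
Result: palindrome

1


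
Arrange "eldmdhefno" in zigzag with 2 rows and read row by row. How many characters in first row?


Zigzag "eldmdhefno" into 2 rows:
Placing characters:
  'e' => row 0
  'l' => row 1
  'd' => row 0
  'm' => row 1
  'd' => row 0
  'h' => row 1
  'e' => row 0
  'f' => row 1
  'n' => row 0
  'o' => row 1
Rows:
  Row 0: "edden"
  Row 1: "lmhfo"
First row length: 5

5


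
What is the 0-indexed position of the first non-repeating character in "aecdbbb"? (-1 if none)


Input: aecdbbb
Character frequencies:
  'a': 1
  'b': 3
  'c': 1
  'd': 1
  'e': 1
Scanning left to right for freq == 1:
  Position 0 ('a'): unique! => answer = 0

0


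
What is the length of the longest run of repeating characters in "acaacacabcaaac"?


Input: "acaacacabcaaac"
Scanning for longest run:
  Position 1 ('c'): new char, reset run to 1
  Position 2 ('a'): new char, reset run to 1
  Position 3 ('a'): continues run of 'a', length=2
  Position 4 ('c'): new char, reset run to 1
  Position 5 ('a'): new char, reset run to 1
  Position 6 ('c'): new char, reset run to 1
  Position 7 ('a'): new char, reset run to 1
  Position 8 ('b'): new char, reset run to 1
  Position 9 ('c'): new char, reset run to 1
  Position 10 ('a'): new char, reset run to 1
  Position 11 ('a'): continues run of 'a', length=2
  Position 12 ('a'): continues run of 'a', length=3
  Position 13 ('c'): new char, reset run to 1
Longest run: 'a' with length 3

3


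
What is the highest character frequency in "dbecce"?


Input: dbecce
Character counts:
  'b': 1
  'c': 2
  'd': 1
  'e': 2
Maximum frequency: 2

2


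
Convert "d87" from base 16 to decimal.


Input: "d87" in base 16
Positional expansion:
  Digit 'd' (value 13) x 16^2 = 3328
  Digit '8' (value 8) x 16^1 = 128
  Digit '7' (value 7) x 16^0 = 7
Sum = 3463

3463


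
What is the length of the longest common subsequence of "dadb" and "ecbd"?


LCS of "dadb" and "ecbd"
DP table:
           e    c    b    d
      0    0    0    0    0
  d   0    0    0    0    1
  a   0    0    0    0    1
  d   0    0    0    0    1
  b   0    0    0    1    1
LCS length = dp[4][4] = 1

1


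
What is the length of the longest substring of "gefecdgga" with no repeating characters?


Input: "gefecdgga"
Sliding window (track last position of each char):
  Position 0 ('g'): window [0,0] length 1 -- new best
  Position 1 ('e'): window [0,1] length 2 -- new best
  Position 2 ('f'): window [0,2] length 3 -- new best
  Position 3 ('e'): repeat (last at 1), move window start to 2
  Position 3 ('e'): window [2,3] length 2
  Position 4 ('c'): window [2,4] length 3
  Position 5 ('d'): window [2,5] length 4 -- new best
  Position 6 ('g'): window [2,6] length 5 -- new best
  Position 7 ('g'): repeat (last at 6), move window start to 7
  Position 7 ('g'): window [7,7] length 1
  Position 8 ('a'): window [7,8] length 2
Longest substring with no repeats: "fecdg" with length 5

5


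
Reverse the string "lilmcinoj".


Input: lilmcinoj
Reading characters right to left:
  Position 8: 'j'
  Position 7: 'o'
  Position 6: 'n'
  Position 5: 'i'
  Position 4: 'c'
  Position 3: 'm'
  Position 2: 'l'
  Position 1: 'i'
  Position 0: 'l'
Reversed: jonicmlil

jonicmlil


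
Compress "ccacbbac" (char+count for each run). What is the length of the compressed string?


Input: ccacbbac
Runs:
  'c' x 2 => "c2"
  'a' x 1 => "a1"
  'c' x 1 => "c1"
  'b' x 2 => "b2"
  'a' x 1 => "a1"
  'c' x 1 => "c1"
Compressed: "c2a1c1b2a1c1"
Compressed length: 12

12


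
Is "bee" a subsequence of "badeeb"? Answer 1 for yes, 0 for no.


Check if "bee" is a subsequence of "badeeb"
Greedy scan:
  Position 0 ('b'): matches sub[0] = 'b'
  Position 1 ('a'): no match needed
  Position 2 ('d'): no match needed
  Position 3 ('e'): matches sub[1] = 'e'
  Position 4 ('e'): matches sub[2] = 'e'
  Position 5 ('b'): no match needed
All 3 characters matched => is a subsequence

1


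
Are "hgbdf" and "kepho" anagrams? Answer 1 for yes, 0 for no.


Strings: "hgbdf", "kepho"
Sorted first:  bdfgh
Sorted second: ehkop
Differ at position 0: 'b' vs 'e' => not anagrams

0


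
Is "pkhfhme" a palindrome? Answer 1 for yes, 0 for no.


Input: pkhfhme
Reversed: emhfhkp
  Compare pos 0 ('p') with pos 6 ('e'): MISMATCH
  Compare pos 1 ('k') with pos 5 ('m'): MISMATCH
  Compare pos 2 ('h') with pos 4 ('h'): match
Result: not a palindrome

0


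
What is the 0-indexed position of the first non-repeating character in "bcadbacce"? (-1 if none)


Input: bcadbacce
Character frequencies:
  'a': 2
  'b': 2
  'c': 3
  'd': 1
  'e': 1
Scanning left to right for freq == 1:
  Position 0 ('b'): freq=2, skip
  Position 1 ('c'): freq=3, skip
  Position 2 ('a'): freq=2, skip
  Position 3 ('d'): unique! => answer = 3

3


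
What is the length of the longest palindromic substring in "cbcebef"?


Input: "cbcebef"
Checking substrings for palindromes:
  [0:3] "cbc" (len 3) => palindrome
  [3:6] "ebe" (len 3) => palindrome
Longest palindromic substring: "cbc" with length 3

3


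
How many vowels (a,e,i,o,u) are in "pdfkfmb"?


Input: pdfkfmb
Checking each character:
  'p' at position 0: consonant
  'd' at position 1: consonant
  'f' at position 2: consonant
  'k' at position 3: consonant
  'f' at position 4: consonant
  'm' at position 5: consonant
  'b' at position 6: consonant
Total vowels: 0

0


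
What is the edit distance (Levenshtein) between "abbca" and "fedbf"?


Computing edit distance: "abbca" -> "fedbf"
DP table:
           f    e    d    b    f
      0    1    2    3    4    5
  a   1    1    2    3    4    5
  b   2    2    2    3    3    4
  b   3    3    3    3    3    4
  c   4    4    4    4    4    4
  a   5    5    5    5    5    5
Edit distance = dp[5][5] = 5

5


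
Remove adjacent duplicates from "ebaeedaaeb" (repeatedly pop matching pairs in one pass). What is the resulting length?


Input: ebaeedaaeb
Stack-based adjacent duplicate removal:
  Read 'e': push. Stack: e
  Read 'b': push. Stack: eb
  Read 'a': push. Stack: eba
  Read 'e': push. Stack: ebae
  Read 'e': matches stack top 'e' => pop. Stack: eba
  Read 'd': push. Stack: ebad
  Read 'a': push. Stack: ebada
  Read 'a': matches stack top 'a' => pop. Stack: ebad
  Read 'e': push. Stack: ebade
  Read 'b': push. Stack: ebadeb
Final stack: "ebadeb" (length 6)

6


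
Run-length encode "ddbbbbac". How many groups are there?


Input: ddbbbbac
Scanning for consecutive runs:
  Group 1: 'd' x 2 (positions 0-1)
  Group 2: 'b' x 4 (positions 2-5)
  Group 3: 'a' x 1 (positions 6-6)
  Group 4: 'c' x 1 (positions 7-7)
Total groups: 4

4


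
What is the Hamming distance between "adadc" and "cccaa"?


Comparing "adadc" and "cccaa" position by position:
  Position 0: 'a' vs 'c' => differ
  Position 1: 'd' vs 'c' => differ
  Position 2: 'a' vs 'c' => differ
  Position 3: 'd' vs 'a' => differ
  Position 4: 'c' vs 'a' => differ
Total differences (Hamming distance): 5

5


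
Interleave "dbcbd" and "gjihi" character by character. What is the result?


Interleaving "dbcbd" and "gjihi":
  Position 0: 'd' from first, 'g' from second => "dg"
  Position 1: 'b' from first, 'j' from second => "bj"
  Position 2: 'c' from first, 'i' from second => "ci"
  Position 3: 'b' from first, 'h' from second => "bh"
  Position 4: 'd' from first, 'i' from second => "di"
Result: dgbjcibhdi

dgbjcibhdi


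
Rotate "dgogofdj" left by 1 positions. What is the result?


Input: "dgogofdj", rotate left by 1
First 1 characters: "d"
Remaining characters: "gogofdj"
Concatenate remaining + first: "gogofdj" + "d" = "gogofdjd"

gogofdjd


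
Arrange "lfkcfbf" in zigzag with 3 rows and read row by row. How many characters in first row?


Zigzag "lfkcfbf" into 3 rows:
Placing characters:
  'l' => row 0
  'f' => row 1
  'k' => row 2
  'c' => row 1
  'f' => row 0
  'b' => row 1
  'f' => row 2
Rows:
  Row 0: "lf"
  Row 1: "fcb"
  Row 2: "kf"
First row length: 2

2


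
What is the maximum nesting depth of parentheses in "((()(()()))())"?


Input: "((()(()()))())"
Tracking depth:
  Position 0 '(': depth becomes 1
  Position 1 '(': depth becomes 2
  Position 2 '(': depth becomes 3
  Position 3 ')': depth becomes 2
  Position 4 '(': depth becomes 3
  Position 5 '(': depth becomes 4
  Position 6 ')': depth becomes 3
  Position 7 '(': depth becomes 4
  Position 8 ')': depth becomes 3
  Position 9 ')': depth becomes 2
  Position 10 ')': depth becomes 1
  Position 11 '(': depth becomes 2
  Position 12 ')': depth becomes 1
  Position 13 ')': depth becomes 0
Maximum depth reached: 4

4


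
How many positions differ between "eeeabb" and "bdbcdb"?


Comparing "eeeabb" and "bdbcdb" position by position:
  Position 0: 'e' vs 'b' => DIFFER
  Position 1: 'e' vs 'd' => DIFFER
  Position 2: 'e' vs 'b' => DIFFER
  Position 3: 'a' vs 'c' => DIFFER
  Position 4: 'b' vs 'd' => DIFFER
  Position 5: 'b' vs 'b' => same
Positions that differ: 5

5


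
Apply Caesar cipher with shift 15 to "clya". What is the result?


Caesar cipher: shift "clya" by 15
  'c' (pos 2) + 15 = pos 17 = 'r'
  'l' (pos 11) + 15 = pos 0 = 'a'
  'y' (pos 24) + 15 = pos 13 = 'n'
  'a' (pos 0) + 15 = pos 15 = 'p'
Result: ranp

ranp


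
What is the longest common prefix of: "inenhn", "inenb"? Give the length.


Words: inenhn, inenb
  Position 0: all 'i' => match
  Position 1: all 'n' => match
  Position 2: all 'e' => match
  Position 3: all 'n' => match
  Position 4: ('h', 'b') => mismatch, stop
LCP = "inen" (length 4)

4


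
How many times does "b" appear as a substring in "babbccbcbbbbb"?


Searching for "b" in "babbccbcbbbbb"
Scanning each position:
  Position 0: "b" => MATCH
  Position 1: "a" => no
  Position 2: "b" => MATCH
  Position 3: "b" => MATCH
  Position 4: "c" => no
  Position 5: "c" => no
  Position 6: "b" => MATCH
  Position 7: "c" => no
  Position 8: "b" => MATCH
  Position 9: "b" => MATCH
  Position 10: "b" => MATCH
  Position 11: "b" => MATCH
  Position 12: "b" => MATCH
Total occurrences: 9

9


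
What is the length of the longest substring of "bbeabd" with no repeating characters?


Input: "bbeabd"
Sliding window (track last position of each char):
  Position 0 ('b'): window [0,0] length 1 -- new best
  Position 1 ('b'): repeat (last at 0), move window start to 1
  Position 1 ('b'): window [1,1] length 1
  Position 2 ('e'): window [1,2] length 2 -- new best
  Position 3 ('a'): window [1,3] length 3 -- new best
  Position 4 ('b'): repeat (last at 1), move window start to 2
  Position 4 ('b'): window [2,4] length 3
  Position 5 ('d'): window [2,5] length 4 -- new best
Longest substring with no repeats: "eabd" with length 4

4


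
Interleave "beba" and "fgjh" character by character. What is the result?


Interleaving "beba" and "fgjh":
  Position 0: 'b' from first, 'f' from second => "bf"
  Position 1: 'e' from first, 'g' from second => "eg"
  Position 2: 'b' from first, 'j' from second => "bj"
  Position 3: 'a' from first, 'h' from second => "ah"
Result: bfegbjah

bfegbjah


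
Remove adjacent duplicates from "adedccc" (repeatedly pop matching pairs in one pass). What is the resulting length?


Input: adedccc
Stack-based adjacent duplicate removal:
  Read 'a': push. Stack: a
  Read 'd': push. Stack: ad
  Read 'e': push. Stack: ade
  Read 'd': push. Stack: aded
  Read 'c': push. Stack: adedc
  Read 'c': matches stack top 'c' => pop. Stack: aded
  Read 'c': push. Stack: adedc
Final stack: "adedc" (length 5)

5


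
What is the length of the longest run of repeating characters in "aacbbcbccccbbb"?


Input: "aacbbcbccccbbb"
Scanning for longest run:
  Position 1 ('a'): continues run of 'a', length=2
  Position 2 ('c'): new char, reset run to 1
  Position 3 ('b'): new char, reset run to 1
  Position 4 ('b'): continues run of 'b', length=2
  Position 5 ('c'): new char, reset run to 1
  Position 6 ('b'): new char, reset run to 1
  Position 7 ('c'): new char, reset run to 1
  Position 8 ('c'): continues run of 'c', length=2
  Position 9 ('c'): continues run of 'c', length=3
  Position 10 ('c'): continues run of 'c', length=4
  Position 11 ('b'): new char, reset run to 1
  Position 12 ('b'): continues run of 'b', length=2
  Position 13 ('b'): continues run of 'b', length=3
Longest run: 'c' with length 4

4


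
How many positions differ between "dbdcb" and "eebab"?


Comparing "dbdcb" and "eebab" position by position:
  Position 0: 'd' vs 'e' => DIFFER
  Position 1: 'b' vs 'e' => DIFFER
  Position 2: 'd' vs 'b' => DIFFER
  Position 3: 'c' vs 'a' => DIFFER
  Position 4: 'b' vs 'b' => same
Positions that differ: 4

4


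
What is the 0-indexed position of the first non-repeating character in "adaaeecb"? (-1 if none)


Input: adaaeecb
Character frequencies:
  'a': 3
  'b': 1
  'c': 1
  'd': 1
  'e': 2
Scanning left to right for freq == 1:
  Position 0 ('a'): freq=3, skip
  Position 1 ('d'): unique! => answer = 1

1


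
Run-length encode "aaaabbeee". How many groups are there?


Input: aaaabbeee
Scanning for consecutive runs:
  Group 1: 'a' x 4 (positions 0-3)
  Group 2: 'b' x 2 (positions 4-5)
  Group 3: 'e' x 3 (positions 6-8)
Total groups: 3

3


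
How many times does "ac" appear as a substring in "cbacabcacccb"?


Searching for "ac" in "cbacabcacccb"
Scanning each position:
  Position 0: "cb" => no
  Position 1: "ba" => no
  Position 2: "ac" => MATCH
  Position 3: "ca" => no
  Position 4: "ab" => no
  Position 5: "bc" => no
  Position 6: "ca" => no
  Position 7: "ac" => MATCH
  Position 8: "cc" => no
  Position 9: "cc" => no
  Position 10: "cb" => no
Total occurrences: 2

2


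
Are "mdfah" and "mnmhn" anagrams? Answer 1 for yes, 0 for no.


Strings: "mdfah", "mnmhn"
Sorted first:  adfhm
Sorted second: hmmnn
Differ at position 0: 'a' vs 'h' => not anagrams

0


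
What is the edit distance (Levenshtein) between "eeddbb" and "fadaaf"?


Computing edit distance: "eeddbb" -> "fadaaf"
DP table:
           f    a    d    a    a    f
      0    1    2    3    4    5    6
  e   1    1    2    3    4    5    6
  e   2    2    2    3    4    5    6
  d   3    3    3    2    3    4    5
  d   4    4    4    3    3    4    5
  b   5    5    5    4    4    4    5
  b   6    6    6    5    5    5    5
Edit distance = dp[6][6] = 5

5


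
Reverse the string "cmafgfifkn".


Input: cmafgfifkn
Reading characters right to left:
  Position 9: 'n'
  Position 8: 'k'
  Position 7: 'f'
  Position 6: 'i'
  Position 5: 'f'
  Position 4: 'g'
  Position 3: 'f'
  Position 2: 'a'
  Position 1: 'm'
  Position 0: 'c'
Reversed: nkfifgfamc

nkfifgfamc


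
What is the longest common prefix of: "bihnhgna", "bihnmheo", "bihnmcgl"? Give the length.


Words: bihnhgna, bihnmheo, bihnmcgl
  Position 0: all 'b' => match
  Position 1: all 'i' => match
  Position 2: all 'h' => match
  Position 3: all 'n' => match
  Position 4: ('h', 'm', 'm') => mismatch, stop
LCP = "bihn" (length 4)

4


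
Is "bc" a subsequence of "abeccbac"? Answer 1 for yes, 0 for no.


Check if "bc" is a subsequence of "abeccbac"
Greedy scan:
  Position 0 ('a'): no match needed
  Position 1 ('b'): matches sub[0] = 'b'
  Position 2 ('e'): no match needed
  Position 3 ('c'): matches sub[1] = 'c'
  Position 4 ('c'): no match needed
  Position 5 ('b'): no match needed
  Position 6 ('a'): no match needed
  Position 7 ('c'): no match needed
All 2 characters matched => is a subsequence

1


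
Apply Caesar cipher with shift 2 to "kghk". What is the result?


Caesar cipher: shift "kghk" by 2
  'k' (pos 10) + 2 = pos 12 = 'm'
  'g' (pos 6) + 2 = pos 8 = 'i'
  'h' (pos 7) + 2 = pos 9 = 'j'
  'k' (pos 10) + 2 = pos 12 = 'm'
Result: mijm

mijm


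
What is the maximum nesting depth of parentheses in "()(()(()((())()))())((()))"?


Input: "()(()(()((())()))())((()))"
Tracking depth:
  Position 0 '(': depth becomes 1
  Position 1 ')': depth becomes 0
  Position 2 '(': depth becomes 1
  Position 3 '(': depth becomes 2
  Position 4 ')': depth becomes 1
  Position 5 '(': depth becomes 2
  Position 6 '(': depth becomes 3
  Position 7 ')': depth becomes 2
  Position 8 '(': depth becomes 3
  Position 9 '(': depth becomes 4
  Position 10 '(': depth becomes 5
  Position 11 ')': depth becomes 4
  Position 12 ')': depth becomes 3
  Position 13 '(': depth becomes 4
  Position 14 ')': depth becomes 3
  Position 15 ')': depth becomes 2
  Position 16 ')': depth becomes 1
  Position 17 '(': depth becomes 2
  Position 18 ')': depth becomes 1
  Position 19 ')': depth becomes 0
  Position 20 '(': depth becomes 1
  Position 21 '(': depth becomes 2
  Position 22 '(': depth becomes 3
  Position 23 ')': depth becomes 2
  Position 24 ')': depth becomes 1
  Position 25 ')': depth becomes 0
Maximum depth reached: 5

5


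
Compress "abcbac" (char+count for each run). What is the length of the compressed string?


Input: abcbac
Runs:
  'a' x 1 => "a1"
  'b' x 1 => "b1"
  'c' x 1 => "c1"
  'b' x 1 => "b1"
  'a' x 1 => "a1"
  'c' x 1 => "c1"
Compressed: "a1b1c1b1a1c1"
Compressed length: 12

12


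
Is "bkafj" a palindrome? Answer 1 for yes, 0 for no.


Input: bkafj
Reversed: jfakb
  Compare pos 0 ('b') with pos 4 ('j'): MISMATCH
  Compare pos 1 ('k') with pos 3 ('f'): MISMATCH
Result: not a palindrome

0


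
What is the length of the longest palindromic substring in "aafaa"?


Input: "aafaa"
Checking substrings for palindromes:
  [0:5] "aafaa" (len 5) => palindrome
  [1:4] "afa" (len 3) => palindrome
  [0:2] "aa" (len 2) => palindrome
  [3:5] "aa" (len 2) => palindrome
Longest palindromic substring: "aafaa" with length 5

5


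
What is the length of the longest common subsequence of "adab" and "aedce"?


LCS of "adab" and "aedce"
DP table:
           a    e    d    c    e
      0    0    0    0    0    0
  a   0    1    1    1    1    1
  d   0    1    1    2    2    2
  a   0    1    1    2    2    2
  b   0    1    1    2    2    2
LCS length = dp[4][5] = 2

2


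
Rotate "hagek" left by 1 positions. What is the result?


Input: "hagek", rotate left by 1
First 1 characters: "h"
Remaining characters: "agek"
Concatenate remaining + first: "agek" + "h" = "agekh"

agekh


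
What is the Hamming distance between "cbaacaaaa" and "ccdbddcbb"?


Comparing "cbaacaaaa" and "ccdbddcbb" position by position:
  Position 0: 'c' vs 'c' => same
  Position 1: 'b' vs 'c' => differ
  Position 2: 'a' vs 'd' => differ
  Position 3: 'a' vs 'b' => differ
  Position 4: 'c' vs 'd' => differ
  Position 5: 'a' vs 'd' => differ
  Position 6: 'a' vs 'c' => differ
  Position 7: 'a' vs 'b' => differ
  Position 8: 'a' vs 'b' => differ
Total differences (Hamming distance): 8

8


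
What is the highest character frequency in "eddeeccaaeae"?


Input: eddeeccaaeae
Character counts:
  'a': 3
  'c': 2
  'd': 2
  'e': 5
Maximum frequency: 5

5


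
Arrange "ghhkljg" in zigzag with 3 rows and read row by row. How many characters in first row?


Zigzag "ghhkljg" into 3 rows:
Placing characters:
  'g' => row 0
  'h' => row 1
  'h' => row 2
  'k' => row 1
  'l' => row 0
  'j' => row 1
  'g' => row 2
Rows:
  Row 0: "gl"
  Row 1: "hkj"
  Row 2: "hg"
First row length: 2

2


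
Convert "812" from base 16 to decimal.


Input: "812" in base 16
Positional expansion:
  Digit '8' (value 8) x 16^2 = 2048
  Digit '1' (value 1) x 16^1 = 16
  Digit '2' (value 2) x 16^0 = 2
Sum = 2066

2066


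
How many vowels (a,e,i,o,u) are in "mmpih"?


Input: mmpih
Checking each character:
  'm' at position 0: consonant
  'm' at position 1: consonant
  'p' at position 2: consonant
  'i' at position 3: vowel (running total: 1)
  'h' at position 4: consonant
Total vowels: 1

1


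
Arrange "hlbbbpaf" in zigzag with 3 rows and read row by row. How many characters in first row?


Zigzag "hlbbbpaf" into 3 rows:
Placing characters:
  'h' => row 0
  'l' => row 1
  'b' => row 2
  'b' => row 1
  'b' => row 0
  'p' => row 1
  'a' => row 2
  'f' => row 1
Rows:
  Row 0: "hb"
  Row 1: "lbpf"
  Row 2: "ba"
First row length: 2

2


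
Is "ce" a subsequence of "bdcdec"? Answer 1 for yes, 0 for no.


Check if "ce" is a subsequence of "bdcdec"
Greedy scan:
  Position 0 ('b'): no match needed
  Position 1 ('d'): no match needed
  Position 2 ('c'): matches sub[0] = 'c'
  Position 3 ('d'): no match needed
  Position 4 ('e'): matches sub[1] = 'e'
  Position 5 ('c'): no match needed
All 2 characters matched => is a subsequence

1


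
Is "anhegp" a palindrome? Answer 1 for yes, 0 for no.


Input: anhegp
Reversed: pgehna
  Compare pos 0 ('a') with pos 5 ('p'): MISMATCH
  Compare pos 1 ('n') with pos 4 ('g'): MISMATCH
  Compare pos 2 ('h') with pos 3 ('e'): MISMATCH
Result: not a palindrome

0


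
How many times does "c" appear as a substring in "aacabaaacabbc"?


Searching for "c" in "aacabaaacabbc"
Scanning each position:
  Position 0: "a" => no
  Position 1: "a" => no
  Position 2: "c" => MATCH
  Position 3: "a" => no
  Position 4: "b" => no
  Position 5: "a" => no
  Position 6: "a" => no
  Position 7: "a" => no
  Position 8: "c" => MATCH
  Position 9: "a" => no
  Position 10: "b" => no
  Position 11: "b" => no
  Position 12: "c" => MATCH
Total occurrences: 3

3


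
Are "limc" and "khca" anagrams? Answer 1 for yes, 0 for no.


Strings: "limc", "khca"
Sorted first:  cilm
Sorted second: achk
Differ at position 0: 'c' vs 'a' => not anagrams

0


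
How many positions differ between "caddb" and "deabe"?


Comparing "caddb" and "deabe" position by position:
  Position 0: 'c' vs 'd' => DIFFER
  Position 1: 'a' vs 'e' => DIFFER
  Position 2: 'd' vs 'a' => DIFFER
  Position 3: 'd' vs 'b' => DIFFER
  Position 4: 'b' vs 'e' => DIFFER
Positions that differ: 5

5


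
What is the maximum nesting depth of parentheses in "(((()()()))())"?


Input: "(((()()()))())"
Tracking depth:
  Position 0 '(': depth becomes 1
  Position 1 '(': depth becomes 2
  Position 2 '(': depth becomes 3
  Position 3 '(': depth becomes 4
  Position 4 ')': depth becomes 3
  Position 5 '(': depth becomes 4
  Position 6 ')': depth becomes 3
  Position 7 '(': depth becomes 4
  Position 8 ')': depth becomes 3
  Position 9 ')': depth becomes 2
  Position 10 ')': depth becomes 1
  Position 11 '(': depth becomes 2
  Position 12 ')': depth becomes 1
  Position 13 ')': depth becomes 0
Maximum depth reached: 4

4


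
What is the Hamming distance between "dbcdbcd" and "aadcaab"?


Comparing "dbcdbcd" and "aadcaab" position by position:
  Position 0: 'd' vs 'a' => differ
  Position 1: 'b' vs 'a' => differ
  Position 2: 'c' vs 'd' => differ
  Position 3: 'd' vs 'c' => differ
  Position 4: 'b' vs 'a' => differ
  Position 5: 'c' vs 'a' => differ
  Position 6: 'd' vs 'b' => differ
Total differences (Hamming distance): 7

7


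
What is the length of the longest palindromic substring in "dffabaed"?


Input: "dffabaed"
Checking substrings for palindromes:
  [3:6] "aba" (len 3) => palindrome
  [1:3] "ff" (len 2) => palindrome
Longest palindromic substring: "aba" with length 3

3


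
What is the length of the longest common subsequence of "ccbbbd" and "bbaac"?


LCS of "ccbbbd" and "bbaac"
DP table:
           b    b    a    a    c
      0    0    0    0    0    0
  c   0    0    0    0    0    1
  c   0    0    0    0    0    1
  b   0    1    1    1    1    1
  b   0    1    2    2    2    2
  b   0    1    2    2    2    2
  d   0    1    2    2    2    2
LCS length = dp[6][5] = 2

2


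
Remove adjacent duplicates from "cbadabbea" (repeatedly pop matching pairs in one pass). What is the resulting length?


Input: cbadabbea
Stack-based adjacent duplicate removal:
  Read 'c': push. Stack: c
  Read 'b': push. Stack: cb
  Read 'a': push. Stack: cba
  Read 'd': push. Stack: cbad
  Read 'a': push. Stack: cbada
  Read 'b': push. Stack: cbadab
  Read 'b': matches stack top 'b' => pop. Stack: cbada
  Read 'e': push. Stack: cbadae
  Read 'a': push. Stack: cbadaea
Final stack: "cbadaea" (length 7)

7


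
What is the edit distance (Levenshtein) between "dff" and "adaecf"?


Computing edit distance: "dff" -> "adaecf"
DP table:
           a    d    a    e    c    f
      0    1    2    3    4    5    6
  d   1    1    1    2    3    4    5
  f   2    2    2    2    3    4    4
  f   3    3    3    3    3    4    4
Edit distance = dp[3][6] = 4

4


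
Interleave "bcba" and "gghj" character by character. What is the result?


Interleaving "bcba" and "gghj":
  Position 0: 'b' from first, 'g' from second => "bg"
  Position 1: 'c' from first, 'g' from second => "cg"
  Position 2: 'b' from first, 'h' from second => "bh"
  Position 3: 'a' from first, 'j' from second => "aj"
Result: bgcgbhaj

bgcgbhaj


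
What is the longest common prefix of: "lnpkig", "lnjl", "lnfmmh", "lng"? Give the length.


Words: lnpkig, lnjl, lnfmmh, lng
  Position 0: all 'l' => match
  Position 1: all 'n' => match
  Position 2: ('p', 'j', 'f', 'g') => mismatch, stop
LCP = "ln" (length 2)

2


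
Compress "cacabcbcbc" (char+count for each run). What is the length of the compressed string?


Input: cacabcbcbc
Runs:
  'c' x 1 => "c1"
  'a' x 1 => "a1"
  'c' x 1 => "c1"
  'a' x 1 => "a1"
  'b' x 1 => "b1"
  'c' x 1 => "c1"
  'b' x 1 => "b1"
  'c' x 1 => "c1"
  'b' x 1 => "b1"
  'c' x 1 => "c1"
Compressed: "c1a1c1a1b1c1b1c1b1c1"
Compressed length: 20

20


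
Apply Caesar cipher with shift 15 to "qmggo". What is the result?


Caesar cipher: shift "qmggo" by 15
  'q' (pos 16) + 15 = pos 5 = 'f'
  'm' (pos 12) + 15 = pos 1 = 'b'
  'g' (pos 6) + 15 = pos 21 = 'v'
  'g' (pos 6) + 15 = pos 21 = 'v'
  'o' (pos 14) + 15 = pos 3 = 'd'
Result: fbvvd

fbvvd


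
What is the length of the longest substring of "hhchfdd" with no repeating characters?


Input: "hhchfdd"
Sliding window (track last position of each char):
  Position 0 ('h'): window [0,0] length 1 -- new best
  Position 1 ('h'): repeat (last at 0), move window start to 1
  Position 1 ('h'): window [1,1] length 1
  Position 2 ('c'): window [1,2] length 2 -- new best
  Position 3 ('h'): repeat (last at 1), move window start to 2
  Position 3 ('h'): window [2,3] length 2
  Position 4 ('f'): window [2,4] length 3 -- new best
  Position 5 ('d'): window [2,5] length 4 -- new best
  Position 6 ('d'): repeat (last at 5), move window start to 6
  Position 6 ('d'): window [6,6] length 1
Longest substring with no repeats: "chfd" with length 4

4


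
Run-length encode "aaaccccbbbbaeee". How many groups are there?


Input: aaaccccbbbbaeee
Scanning for consecutive runs:
  Group 1: 'a' x 3 (positions 0-2)
  Group 2: 'c' x 4 (positions 3-6)
  Group 3: 'b' x 4 (positions 7-10)
  Group 4: 'a' x 1 (positions 11-11)
  Group 5: 'e' x 3 (positions 12-14)
Total groups: 5

5


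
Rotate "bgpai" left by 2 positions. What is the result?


Input: "bgpai", rotate left by 2
First 2 characters: "bg"
Remaining characters: "pai"
Concatenate remaining + first: "pai" + "bg" = "paibg"

paibg


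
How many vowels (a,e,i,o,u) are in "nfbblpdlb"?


Input: nfbblpdlb
Checking each character:
  'n' at position 0: consonant
  'f' at position 1: consonant
  'b' at position 2: consonant
  'b' at position 3: consonant
  'l' at position 4: consonant
  'p' at position 5: consonant
  'd' at position 6: consonant
  'l' at position 7: consonant
  'b' at position 8: consonant
Total vowels: 0

0


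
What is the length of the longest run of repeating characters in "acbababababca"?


Input: "acbababababca"
Scanning for longest run:
  Position 1 ('c'): new char, reset run to 1
  Position 2 ('b'): new char, reset run to 1
  Position 3 ('a'): new char, reset run to 1
  Position 4 ('b'): new char, reset run to 1
  Position 5 ('a'): new char, reset run to 1
  Position 6 ('b'): new char, reset run to 1
  Position 7 ('a'): new char, reset run to 1
  Position 8 ('b'): new char, reset run to 1
  Position 9 ('a'): new char, reset run to 1
  Position 10 ('b'): new char, reset run to 1
  Position 11 ('c'): new char, reset run to 1
  Position 12 ('a'): new char, reset run to 1
Longest run: 'a' with length 1

1


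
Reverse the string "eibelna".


Input: eibelna
Reading characters right to left:
  Position 6: 'a'
  Position 5: 'n'
  Position 4: 'l'
  Position 3: 'e'
  Position 2: 'b'
  Position 1: 'i'
  Position 0: 'e'
Reversed: anlebie

anlebie


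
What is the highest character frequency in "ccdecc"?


Input: ccdecc
Character counts:
  'c': 4
  'd': 1
  'e': 1
Maximum frequency: 4

4


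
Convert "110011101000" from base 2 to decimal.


Input: "110011101000" in base 2
Positional expansion:
  Digit '1' (value 1) x 2^11 = 2048
  Digit '1' (value 1) x 2^10 = 1024
  Digit '0' (value 0) x 2^9 = 0
  Digit '0' (value 0) x 2^8 = 0
  Digit '1' (value 1) x 2^7 = 128
  Digit '1' (value 1) x 2^6 = 64
  Digit '1' (value 1) x 2^5 = 32
  Digit '0' (value 0) x 2^4 = 0
  Digit '1' (value 1) x 2^3 = 8
  Digit '0' (value 0) x 2^2 = 0
  Digit '0' (value 0) x 2^1 = 0
  Digit '0' (value 0) x 2^0 = 0
Sum = 3304

3304


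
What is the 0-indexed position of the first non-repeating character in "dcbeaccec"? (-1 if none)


Input: dcbeaccec
Character frequencies:
  'a': 1
  'b': 1
  'c': 4
  'd': 1
  'e': 2
Scanning left to right for freq == 1:
  Position 0 ('d'): unique! => answer = 0

0


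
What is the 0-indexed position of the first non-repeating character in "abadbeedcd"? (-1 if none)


Input: abadbeedcd
Character frequencies:
  'a': 2
  'b': 2
  'c': 1
  'd': 3
  'e': 2
Scanning left to right for freq == 1:
  Position 0 ('a'): freq=2, skip
  Position 1 ('b'): freq=2, skip
  Position 2 ('a'): freq=2, skip
  Position 3 ('d'): freq=3, skip
  Position 4 ('b'): freq=2, skip
  Position 5 ('e'): freq=2, skip
  Position 6 ('e'): freq=2, skip
  Position 7 ('d'): freq=3, skip
  Position 8 ('c'): unique! => answer = 8

8


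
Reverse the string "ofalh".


Input: ofalh
Reading characters right to left:
  Position 4: 'h'
  Position 3: 'l'
  Position 2: 'a'
  Position 1: 'f'
  Position 0: 'o'
Reversed: hlafo

hlafo


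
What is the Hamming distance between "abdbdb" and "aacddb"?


Comparing "abdbdb" and "aacddb" position by position:
  Position 0: 'a' vs 'a' => same
  Position 1: 'b' vs 'a' => differ
  Position 2: 'd' vs 'c' => differ
  Position 3: 'b' vs 'd' => differ
  Position 4: 'd' vs 'd' => same
  Position 5: 'b' vs 'b' => same
Total differences (Hamming distance): 3

3


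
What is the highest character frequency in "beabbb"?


Input: beabbb
Character counts:
  'a': 1
  'b': 4
  'e': 1
Maximum frequency: 4

4


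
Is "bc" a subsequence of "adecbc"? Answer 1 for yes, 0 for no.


Check if "bc" is a subsequence of "adecbc"
Greedy scan:
  Position 0 ('a'): no match needed
  Position 1 ('d'): no match needed
  Position 2 ('e'): no match needed
  Position 3 ('c'): no match needed
  Position 4 ('b'): matches sub[0] = 'b'
  Position 5 ('c'): matches sub[1] = 'c'
All 2 characters matched => is a subsequence

1


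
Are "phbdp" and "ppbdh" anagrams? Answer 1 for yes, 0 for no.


Strings: "phbdp", "ppbdh"
Sorted first:  bdhpp
Sorted second: bdhpp
Sorted forms match => anagrams

1


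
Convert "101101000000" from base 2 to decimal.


Input: "101101000000" in base 2
Positional expansion:
  Digit '1' (value 1) x 2^11 = 2048
  Digit '0' (value 0) x 2^10 = 0
  Digit '1' (value 1) x 2^9 = 512
  Digit '1' (value 1) x 2^8 = 256
  Digit '0' (value 0) x 2^7 = 0
  Digit '1' (value 1) x 2^6 = 64
  Digit '0' (value 0) x 2^5 = 0
  Digit '0' (value 0) x 2^4 = 0
  Digit '0' (value 0) x 2^3 = 0
  Digit '0' (value 0) x 2^2 = 0
  Digit '0' (value 0) x 2^1 = 0
  Digit '0' (value 0) x 2^0 = 0
Sum = 2880

2880
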